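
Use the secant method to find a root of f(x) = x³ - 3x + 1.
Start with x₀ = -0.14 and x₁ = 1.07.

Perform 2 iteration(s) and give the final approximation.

f(x) = x³ - 3x + 1
x₀ = -0.14, x₁ = 1.07

Secant formula: x_{n+1} = x_n - f(x_n)(x_n - x_{n-1})/(f(x_n) - f(x_{n-1}))

Iteration 1:
  f(-0.140000) = 1.417256
  f(1.070000) = -0.984957
  x_2 = 1.070000 - (-0.984957)×(1.070000 - (-0.140000))/(-0.984957 - 1.417256)
       = 0.573875
Iteration 2:
  f(1.070000) = -0.984957
  f(0.573875) = -0.532629
  x_3 = 0.573875 - (-0.532629)×(0.573875 - 1.070000)/(-0.532629 - (-0.984957))
       = -0.010327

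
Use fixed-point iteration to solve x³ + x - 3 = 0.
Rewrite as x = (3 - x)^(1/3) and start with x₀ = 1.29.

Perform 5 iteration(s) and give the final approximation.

Equation: x³ + x - 3 = 0
Fixed-point form: x = (3 - x)^(1/3)
x₀ = 1.29

x_1 = g(1.290000) = 1.195819
x_2 = g(1.195819) = 1.217382
x_3 = g(1.217382) = 1.212512
x_4 = g(1.212512) = 1.213615
x_5 = g(1.213615) = 1.213366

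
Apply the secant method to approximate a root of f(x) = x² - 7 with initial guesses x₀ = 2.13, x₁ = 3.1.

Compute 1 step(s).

f(x) = x² - 7
x₀ = 2.13, x₁ = 3.1

Secant formula: x_{n+1} = x_n - f(x_n)(x_n - x_{n-1})/(f(x_n) - f(x_{n-1}))

Iteration 1:
  f(2.130000) = -2.463100
  f(3.100000) = 2.610000
  x_2 = 3.100000 - 2.610000×(3.100000 - 2.130000)/(2.610000 - (-2.463100))
       = 2.600956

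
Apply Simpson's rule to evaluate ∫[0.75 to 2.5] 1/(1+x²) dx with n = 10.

f(x) = 1/(1+x²)
a = 0.75, b = 2.5, n = 10
h = (b - a)/n = 0.175000

Simpson's rule: (h/3)[f(x₀) + 4f(x₁) + 2f(x₂) + ... + f(xₙ)]

x_0 = 0.7500, f(x_0) = 0.640000, coefficient = 1
x_1 = 0.9250, f(x_1) = 0.538902, coefficient = 4
x_2 = 1.1000, f(x_2) = 0.452489, coefficient = 2
x_3 = 1.2750, f(x_3) = 0.380862, coefficient = 4
x_4 = 1.4500, f(x_4) = 0.322321, coefficient = 2
x_5 = 1.6250, f(x_5) = 0.274678, coefficient = 4
x_6 = 1.8000, f(x_6) = 0.235849, coefficient = 2
x_7 = 1.9750, f(x_7) = 0.204056, coefficient = 4
x_8 = 2.1500, f(x_8) = 0.177857, coefficient = 2
x_9 = 2.3250, f(x_9) = 0.156113, coefficient = 4
x_10 = 2.5000, f(x_10) = 0.137931, coefficient = 1

I ≈ (0.175000/3) × 9.373402 = 0.546782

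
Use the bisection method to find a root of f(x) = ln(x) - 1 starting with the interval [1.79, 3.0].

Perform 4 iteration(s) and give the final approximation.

f(x) = ln(x) - 1
Initial interval: [1.79, 3.0]

Iteration 1:
  c_1 = (1.790000 + 3.000000)/2 = 2.395000
  f(c_1) = f(2.395000) = -0.126617
  f(a) × f(c) ≥ 0, new interval: [2.395000, 3.000000]
Iteration 2:
  c_2 = (2.395000 + 3.000000)/2 = 2.697500
  f(c_2) = f(2.697500) = -0.007675
  f(a) × f(c) ≥ 0, new interval: [2.697500, 3.000000]
Iteration 3:
  c_3 = (2.697500 + 3.000000)/2 = 2.848750
  f(c_3) = f(2.848750) = 0.046880
  f(a) × f(c) < 0, new interval: [2.697500, 2.848750]
Iteration 4:
  c_4 = (2.697500 + 2.848750)/2 = 2.773125
  f(c_4) = f(2.773125) = 0.019975
  f(a) × f(c) < 0, new interval: [2.697500, 2.773125]

After 4 iteration(s), the approximation is c_4 = 2.773125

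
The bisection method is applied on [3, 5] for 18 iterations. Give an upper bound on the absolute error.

Bisection error bound: |error| ≤ (b-a)/2^n
|error| ≤ (5 - 3)/2^18 = 2/2^18
|error| ≤ 0.0000076294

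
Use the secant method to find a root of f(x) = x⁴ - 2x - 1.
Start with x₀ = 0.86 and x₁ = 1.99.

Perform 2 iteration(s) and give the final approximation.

f(x) = x⁴ - 2x - 1
x₀ = 0.86, x₁ = 1.99

Secant formula: x_{n+1} = x_n - f(x_n)(x_n - x_{n-1})/(f(x_n) - f(x_{n-1}))

Iteration 1:
  f(0.860000) = -2.172992
  f(1.990000) = 10.702392
  x_2 = 1.990000 - 10.702392×(1.990000 - 0.860000)/(10.702392 - (-2.172992))
       = 1.050711
Iteration 2:
  f(1.990000) = 10.702392
  f(1.050711) = -1.882619
  x_3 = 1.050711 - (-1.882619)×(1.050711 - 1.990000)/(-1.882619 - 10.702392)
       = 1.191222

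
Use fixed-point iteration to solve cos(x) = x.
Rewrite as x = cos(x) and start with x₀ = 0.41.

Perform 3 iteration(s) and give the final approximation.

Equation: cos(x) = x
Fixed-point form: x = cos(x)
x₀ = 0.41

x_1 = g(0.410000) = 0.917121
x_2 = g(0.917121) = 0.608108
x_3 = g(0.608108) = 0.820730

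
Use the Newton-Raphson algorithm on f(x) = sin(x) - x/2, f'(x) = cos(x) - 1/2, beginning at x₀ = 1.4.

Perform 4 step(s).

f(x) = sin(x) - x/2
f'(x) = cos(x) - 1/2
x₀ = 1.4

Newton-Raphson formula: x_{n+1} = x_n - f(x_n)/f'(x_n)

Iteration 1:
  f(1.400000) = 0.285450
  f'(1.400000) = -0.330033
  x_1 = 1.400000 - 0.285450/(-0.330033) = 2.264913
Iteration 2:
  f(2.264913) = -0.363838
  f'(2.264913) = -1.139707
  x_2 = 2.264913 - (-0.363838)/(-1.139707) = 1.945675
Iteration 3:
  f(1.945675) = -0.042286
  f'(1.945675) = -0.866160
  x_3 = 1.945675 - (-0.042286)/(-0.866160) = 1.896856
Iteration 4:
  f(1.896856) = -0.001116
  f'(1.896856) = -0.820312
  x_4 = 1.896856 - (-0.001116)/(-0.820312) = 1.895495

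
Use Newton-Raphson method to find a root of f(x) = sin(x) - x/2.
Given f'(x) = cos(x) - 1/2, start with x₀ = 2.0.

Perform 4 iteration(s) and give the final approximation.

f(x) = sin(x) - x/2
f'(x) = cos(x) - 1/2
x₀ = 2.0

Newton-Raphson formula: x_{n+1} = x_n - f(x_n)/f'(x_n)

Iteration 1:
  f(2.000000) = -0.090703
  f'(2.000000) = -0.916147
  x_1 = 2.000000 - (-0.090703)/(-0.916147) = 1.900996
Iteration 2:
  f(1.900996) = -0.004520
  f'(1.900996) = -0.824232
  x_2 = 1.900996 - (-0.004520)/(-0.824232) = 1.895512
Iteration 3:
  f(1.895512) = -0.000014
  f'(1.895512) = -0.819039
  x_3 = 1.895512 - (-0.000014)/(-0.819039) = 1.895494
Iteration 4:
  f(1.895494) = 0.000000
  f'(1.895494) = -0.819023
  x_4 = 1.895494 - 0.000000/(-0.819023) = 1.895494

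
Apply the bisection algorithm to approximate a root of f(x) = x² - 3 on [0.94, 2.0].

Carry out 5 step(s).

f(x) = x² - 3
Initial interval: [0.94, 2.0]

Iteration 1:
  c_1 = (0.940000 + 2.000000)/2 = 1.470000
  f(c_1) = f(1.470000) = -0.839100
  f(a) × f(c) ≥ 0, new interval: [1.470000, 2.000000]
Iteration 2:
  c_2 = (1.470000 + 2.000000)/2 = 1.735000
  f(c_2) = f(1.735000) = 0.010225
  f(a) × f(c) < 0, new interval: [1.470000, 1.735000]
Iteration 3:
  c_3 = (1.470000 + 1.735000)/2 = 1.602500
  f(c_3) = f(1.602500) = -0.431994
  f(a) × f(c) ≥ 0, new interval: [1.602500, 1.735000]
Iteration 4:
  c_4 = (1.602500 + 1.735000)/2 = 1.668750
  f(c_4) = f(1.668750) = -0.215273
  f(a) × f(c) ≥ 0, new interval: [1.668750, 1.735000]
Iteration 5:
  c_5 = (1.668750 + 1.735000)/2 = 1.701875
  f(c_5) = f(1.701875) = -0.103621
  f(a) × f(c) ≥ 0, new interval: [1.701875, 1.735000]

After 5 iteration(s), the approximation is c_5 = 1.701875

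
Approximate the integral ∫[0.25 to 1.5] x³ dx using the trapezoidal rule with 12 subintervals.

f(x) = x³
a = 0.25, b = 1.5, n = 12
h = (b - a)/n = 0.104167

Trapezoidal rule: (h/2)[f(x₀) + 2f(x₁) + 2f(x₂) + ... + f(xₙ)]

x_0 = 0.2500, f(x_0) = 0.015625, coefficient = 1
x_1 = 0.3542, f(x_1) = 0.044425, coefficient = 2
x_2 = 0.4583, f(x_2) = 0.096282, coefficient = 2
x_3 = 0.5625, f(x_3) = 0.177979, coefficient = 2
x_4 = 0.6667, f(x_4) = 0.296296, coefficient = 2
x_5 = 0.7708, f(x_5) = 0.458017, coefficient = 2
x_6 = 0.8750, f(x_6) = 0.669922, coefficient = 2
x_7 = 0.9792, f(x_7) = 0.938793, coefficient = 2
x_8 = 1.0833, f(x_8) = 1.271412, coefficient = 2
x_9 = 1.1875, f(x_9) = 1.674561, coefficient = 2
x_10 = 1.2917, f(x_10) = 2.155020, coefficient = 2
x_11 = 1.3958, f(x_11) = 2.719573, coefficient = 2
x_12 = 1.5000, f(x_12) = 3.375000, coefficient = 1

I ≈ (0.104167/2) × 24.395182 = 1.270582
Exact value: 1.264648
Error: 0.005934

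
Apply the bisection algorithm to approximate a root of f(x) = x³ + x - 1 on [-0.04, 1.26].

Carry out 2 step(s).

f(x) = x³ + x - 1
Initial interval: [-0.04, 1.26]

Iteration 1:
  c_1 = (-0.040000 + 1.260000)/2 = 0.610000
  f(c_1) = f(0.610000) = -0.163019
  f(a) × f(c) ≥ 0, new interval: [0.610000, 1.260000]
Iteration 2:
  c_2 = (0.610000 + 1.260000)/2 = 0.935000
  f(c_2) = f(0.935000) = 0.752400
  f(a) × f(c) < 0, new interval: [0.610000, 0.935000]

After 2 iteration(s), the approximation is c_2 = 0.935000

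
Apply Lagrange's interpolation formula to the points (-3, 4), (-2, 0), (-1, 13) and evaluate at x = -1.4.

Lagrange interpolation formula:
P(x) = Σ yᵢ × Lᵢ(x)
where Lᵢ(x) = Π_{j≠i} (x - xⱼ)/(xᵢ - xⱼ)

L_0(-1.4) = (-1.4 - (-2))/(-3 - (-2)) × (-1.4 - (-1))/(-3 - (-1)) = -0.120000
L_1(-1.4) = (-1.4 - (-3))/(-2 - (-3)) × (-1.4 - (-1))/(-2 - (-1)) = 0.640000
L_2(-1.4) = (-1.4 - (-3))/(-1 - (-3)) × (-1.4 - (-2))/(-1 - (-2)) = 0.480000

P(-1.4) = 4×L_0(-1.4) + 0×L_1(-1.4) + 13×L_2(-1.4)
P(-1.4) = 5.760000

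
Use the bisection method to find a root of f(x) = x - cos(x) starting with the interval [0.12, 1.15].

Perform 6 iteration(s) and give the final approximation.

f(x) = x - cos(x)
Initial interval: [0.12, 1.15]

Iteration 1:
  c_1 = (0.120000 + 1.150000)/2 = 0.635000
  f(c_1) = f(0.635000) = -0.170072
  f(a) × f(c) ≥ 0, new interval: [0.635000, 1.150000]
Iteration 2:
  c_2 = (0.635000 + 1.150000)/2 = 0.892500
  f(c_2) = f(0.892500) = 0.265033
  f(a) × f(c) < 0, new interval: [0.635000, 0.892500]
Iteration 3:
  c_3 = (0.635000 + 0.892500)/2 = 0.763750
  f(c_3) = f(0.763750) = 0.041503
  f(a) × f(c) < 0, new interval: [0.635000, 0.763750]
Iteration 4:
  c_4 = (0.635000 + 0.763750)/2 = 0.699375
  f(c_4) = f(0.699375) = -0.065870
  f(a) × f(c) ≥ 0, new interval: [0.699375, 0.763750]
Iteration 5:
  c_5 = (0.699375 + 0.763750)/2 = 0.731562
  f(c_5) = f(0.731562) = -0.012569
  f(a) × f(c) ≥ 0, new interval: [0.731562, 0.763750]
Iteration 6:
  c_6 = (0.731562 + 0.763750)/2 = 0.747656
  f(c_6) = f(0.747656) = 0.014372
  f(a) × f(c) < 0, new interval: [0.731562, 0.747656]

After 6 iteration(s), the approximation is c_6 = 0.747656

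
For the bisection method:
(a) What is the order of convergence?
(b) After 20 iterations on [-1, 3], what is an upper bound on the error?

(a) Bisection has linear (order 1) convergence; the error is halved each step.

(b) Error bound = (b-a)/2^n = (3 - (-1))/2^{20}
    = 4/2^{20}

(a) 1 (linear); (b) error ≤ 3.81e-06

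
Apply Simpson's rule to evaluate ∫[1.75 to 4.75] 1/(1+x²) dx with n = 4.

f(x) = 1/(1+x²)
a = 1.75, b = 4.75, n = 4
h = (b - a)/n = 0.750000

Simpson's rule: (h/3)[f(x₀) + 4f(x₁) + 2f(x₂) + ... + f(xₙ)]

x_0 = 1.7500, f(x_0) = 0.246154, coefficient = 1
x_1 = 2.5000, f(x_1) = 0.137931, coefficient = 4
x_2 = 3.2500, f(x_2) = 0.086486, coefficient = 2
x_3 = 4.0000, f(x_3) = 0.058824, coefficient = 4
x_4 = 4.7500, f(x_4) = 0.042440, coefficient = 1

I ≈ (0.750000/3) × 1.248585 = 0.312146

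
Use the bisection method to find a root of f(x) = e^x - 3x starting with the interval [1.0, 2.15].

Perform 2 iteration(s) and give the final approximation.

f(x) = e^x - 3x
Initial interval: [1.0, 2.15]

Iteration 1:
  c_1 = (1.000000 + 2.150000)/2 = 1.575000
  f(c_1) = f(1.575000) = 0.105742
  f(a) × f(c) < 0, new interval: [1.000000, 1.575000]
Iteration 2:
  c_2 = (1.000000 + 1.575000)/2 = 1.287500
  f(c_2) = f(1.287500) = -0.238784
  f(a) × f(c) ≥ 0, new interval: [1.287500, 1.575000]

After 2 iteration(s), the approximation is c_2 = 1.287500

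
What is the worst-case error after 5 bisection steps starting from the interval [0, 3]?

Bisection error bound: |error| ≤ (b-a)/2^n
|error| ≤ (3 - 0)/2^5 = 3/2^5
|error| ≤ 0.0937500000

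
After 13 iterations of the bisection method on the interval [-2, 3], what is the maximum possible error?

Bisection error bound: |error| ≤ (b-a)/2^n
|error| ≤ (3 - (-2))/2^13 = 5/2^13
|error| ≤ 0.0006103516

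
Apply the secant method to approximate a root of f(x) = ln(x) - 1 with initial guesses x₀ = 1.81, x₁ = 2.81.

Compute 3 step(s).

f(x) = ln(x) - 1
x₀ = 1.81, x₁ = 2.81

Secant formula: x_{n+1} = x_n - f(x_n)(x_n - x_{n-1})/(f(x_n) - f(x_{n-1}))

Iteration 1:
  f(1.810000) = -0.406673
  f(2.810000) = 0.033184
  x_2 = 2.810000 - 0.033184×(2.810000 - 1.810000)/(0.033184 - (-0.406673))
       = 2.734556
Iteration 2:
  f(2.810000) = 0.033184
  f(2.734556) = 0.005969
  x_3 = 2.734556 - 0.005969×(2.734556 - 2.810000)/(0.005969 - 0.033184)
       = 2.718009
Iteration 3:
  f(2.734556) = 0.005969
  f(2.718009) = -0.000100
  x_4 = 2.718009 - (-0.000100)×(2.718009 - 2.734556)/(-0.000100 - 0.005969)
       = 2.718283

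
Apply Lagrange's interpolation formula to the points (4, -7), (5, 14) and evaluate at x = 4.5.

Lagrange interpolation formula:
P(x) = Σ yᵢ × Lᵢ(x)
where Lᵢ(x) = Π_{j≠i} (x - xⱼ)/(xᵢ - xⱼ)

L_0(4.5) = (4.5 - 5)/(4 - 5) = 0.500000
L_1(4.5) = (4.5 - 4)/(5 - 4) = 0.500000

P(4.5) = (-7)×L_0(4.5) + 14×L_1(4.5)
P(4.5) = 3.500000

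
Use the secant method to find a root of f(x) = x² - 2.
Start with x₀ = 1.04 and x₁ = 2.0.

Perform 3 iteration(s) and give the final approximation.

f(x) = x² - 2
x₀ = 1.04, x₁ = 2.0

Secant formula: x_{n+1} = x_n - f(x_n)(x_n - x_{n-1})/(f(x_n) - f(x_{n-1}))

Iteration 1:
  f(1.040000) = -0.918400
  f(2.000000) = 2.000000
  x_2 = 2.000000 - 2.000000×(2.000000 - 1.040000)/(2.000000 - (-0.918400))
       = 1.342105
Iteration 2:
  f(2.000000) = 2.000000
  f(1.342105) = -0.198753
  x_3 = 1.342105 - (-0.198753)×(1.342105 - 2.000000)/(-0.198753 - 2.000000)
       = 1.401575
Iteration 3:
  f(1.342105) = -0.198753
  f(1.401575) = -0.035588
  x_4 = 1.401575 - (-0.035588)×(1.401575 - 1.342105)/(-0.035588 - (-0.198753))
       = 1.414546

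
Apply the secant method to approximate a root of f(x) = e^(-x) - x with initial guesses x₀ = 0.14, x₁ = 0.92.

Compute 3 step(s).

f(x) = e^(-x) - x
x₀ = 0.14, x₁ = 0.92

Secant formula: x_{n+1} = x_n - f(x_n)(x_n - x_{n-1})/(f(x_n) - f(x_{n-1}))

Iteration 1:
  f(0.140000) = 0.729358
  f(0.920000) = -0.521481
  x_2 = 0.920000 - (-0.521481)×(0.920000 - 0.140000)/(-0.521481 - 0.729358)
       = 0.594814
Iteration 2:
  f(0.920000) = -0.521481
  f(0.594814) = -0.043149
  x_3 = 0.594814 - (-0.043149)×(0.594814 - 0.920000)/(-0.043149 - (-0.521481))
       = 0.565480
Iteration 3:
  f(0.594814) = -0.043149
  f(0.565480) = 0.002607
  x_4 = 0.565480 - 0.002607×(0.565480 - 0.594814)/(0.002607 - (-0.043149))
       = 0.567152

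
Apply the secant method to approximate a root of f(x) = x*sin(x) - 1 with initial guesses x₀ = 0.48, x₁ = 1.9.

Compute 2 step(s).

f(x) = x*sin(x) - 1
x₀ = 0.48, x₁ = 1.9

Secant formula: x_{n+1} = x_n - f(x_n)(x_n - x_{n-1})/(f(x_n) - f(x_{n-1}))

Iteration 1:
  f(0.480000) = -0.778346
  f(1.900000) = 0.797970
  x_2 = 1.900000 - 0.797970×(1.900000 - 0.480000)/(0.797970 - (-0.778346))
       = 1.181161
Iteration 2:
  f(1.900000) = 0.797970
  f(1.181161) = 0.092630
  x_3 = 1.181161 - 0.092630×(1.181161 - 1.900000)/(0.092630 - 0.797970)
       = 1.086758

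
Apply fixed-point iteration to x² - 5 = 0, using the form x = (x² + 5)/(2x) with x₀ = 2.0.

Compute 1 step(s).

Equation: x² - 5 = 0
Fixed-point form: x = (x² + 5)/(2x)
x₀ = 2.0

x_1 = g(2.000000) = 2.250000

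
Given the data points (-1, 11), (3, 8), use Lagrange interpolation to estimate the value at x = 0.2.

Lagrange interpolation formula:
P(x) = Σ yᵢ × Lᵢ(x)
where Lᵢ(x) = Π_{j≠i} (x - xⱼ)/(xᵢ - xⱼ)

L_0(0.2) = (0.2 - 3)/(-1 - 3) = 0.700000
L_1(0.2) = (0.2 - (-1))/(3 - (-1)) = 0.300000

P(0.2) = 11×L_0(0.2) + 8×L_1(0.2)
P(0.2) = 10.100000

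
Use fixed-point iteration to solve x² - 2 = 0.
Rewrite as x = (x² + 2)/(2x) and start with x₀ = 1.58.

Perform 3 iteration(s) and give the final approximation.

Equation: x² - 2 = 0
Fixed-point form: x = (x² + 2)/(2x)
x₀ = 1.58

x_1 = g(1.580000) = 1.422911
x_2 = g(1.422911) = 1.414240
x_3 = g(1.414240) = 1.414214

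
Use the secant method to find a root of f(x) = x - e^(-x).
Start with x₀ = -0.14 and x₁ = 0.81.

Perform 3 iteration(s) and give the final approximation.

f(x) = x - e^(-x)
x₀ = -0.14, x₁ = 0.81

Secant formula: x_{n+1} = x_n - f(x_n)(x_n - x_{n-1})/(f(x_n) - f(x_{n-1}))

Iteration 1:
  f(-0.140000) = -1.290274
  f(0.810000) = 0.365142
  x_2 = 0.810000 - 0.365142×(0.810000 - (-0.140000))/(0.365142 - (-1.290274))
       = 0.600455
Iteration 2:
  f(0.810000) = 0.365142
  f(0.600455) = 0.051892
  x_3 = 0.600455 - 0.051892×(0.600455 - 0.810000)/(0.051892 - 0.365142)
       = 0.565742
Iteration 3:
  f(0.600455) = 0.051892
  f(0.565742) = -0.002197
  x_4 = 0.565742 - (-0.002197)×(0.565742 - 0.600455)/(-0.002197 - 0.051892)
       = 0.567152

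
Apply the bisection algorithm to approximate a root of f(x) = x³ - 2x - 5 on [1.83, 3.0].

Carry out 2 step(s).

f(x) = x³ - 2x - 5
Initial interval: [1.83, 3.0]

Iteration 1:
  c_1 = (1.830000 + 3.000000)/2 = 2.415000
  f(c_1) = f(2.415000) = 4.254823
  f(a) × f(c) < 0, new interval: [1.830000, 2.415000]
Iteration 2:
  c_2 = (1.830000 + 2.415000)/2 = 2.122500
  f(c_2) = f(2.122500) = 0.316876
  f(a) × f(c) < 0, new interval: [1.830000, 2.122500]

After 2 iteration(s), the approximation is c_2 = 2.122500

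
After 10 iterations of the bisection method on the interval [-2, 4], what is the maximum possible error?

Bisection error bound: |error| ≤ (b-a)/2^n
|error| ≤ (4 - (-2))/2^10 = 6/2^10
|error| ≤ 0.0058593750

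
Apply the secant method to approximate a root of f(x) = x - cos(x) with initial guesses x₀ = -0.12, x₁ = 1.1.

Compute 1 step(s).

f(x) = x - cos(x)
x₀ = -0.12, x₁ = 1.1

Secant formula: x_{n+1} = x_n - f(x_n)(x_n - x_{n-1})/(f(x_n) - f(x_{n-1}))

Iteration 1:
  f(-0.120000) = -1.112809
  f(1.100000) = 0.646404
  x_2 = 1.100000 - 0.646404×(1.100000 - (-0.120000))/(0.646404 - (-1.112809))
       = 0.651724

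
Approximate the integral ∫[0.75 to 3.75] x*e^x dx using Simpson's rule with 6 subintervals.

f(x) = x*e^x
a = 0.75, b = 3.75, n = 6
h = (b - a)/n = 0.500000

Simpson's rule: (h/3)[f(x₀) + 4f(x₁) + 2f(x₂) + ... + f(xₙ)]

x_0 = 0.7500, f(x_0) = 1.587750, coefficient = 1
x_1 = 1.2500, f(x_1) = 4.362929, coefficient = 4
x_2 = 1.7500, f(x_2) = 10.070555, coefficient = 2
x_3 = 2.2500, f(x_3) = 21.347406, coefficient = 4
x_4 = 2.7500, f(x_4) = 43.017238, coefficient = 2
x_5 = 3.2500, f(x_5) = 83.818605, coefficient = 4
x_6 = 3.7500, f(x_6) = 159.454058, coefficient = 1

I ≈ (0.500000/3) × 705.333148 = 117.555525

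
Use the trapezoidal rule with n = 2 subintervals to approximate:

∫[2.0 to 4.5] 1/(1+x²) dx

f(x) = 1/(1+x²)
a = 2.0, b = 4.5, n = 2
h = (b - a)/n = 1.250000

Trapezoidal rule: (h/2)[f(x₀) + 2f(x₁) + 2f(x₂) + ... + f(xₙ)]

x_0 = 2.0000, f(x_0) = 0.200000, coefficient = 1
x_1 = 3.2500, f(x_1) = 0.086486, coefficient = 2
x_2 = 4.5000, f(x_2) = 0.047059, coefficient = 1

I ≈ (1.250000/2) × 0.420032 = 0.262520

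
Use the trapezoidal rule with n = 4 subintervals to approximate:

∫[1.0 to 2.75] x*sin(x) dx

f(x) = x*sin(x)
a = 1.0, b = 2.75, n = 4
h = (b - a)/n = 0.437500

Trapezoidal rule: (h/2)[f(x₀) + 2f(x₁) + 2f(x₂) + ... + f(xₙ)]

x_0 = 1.0000, f(x_0) = 0.841471, coefficient = 1
x_1 = 1.4375, f(x_1) = 1.424748, coefficient = 2
x_2 = 1.8750, f(x_2) = 1.788911, coefficient = 2
x_3 = 2.3125, f(x_3) = 1.705050, coefficient = 2
x_4 = 2.7500, f(x_4) = 1.049568, coefficient = 1

I ≈ (0.437500/2) × 11.728456 = 2.565600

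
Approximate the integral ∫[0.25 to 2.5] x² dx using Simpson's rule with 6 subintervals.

f(x) = x²
a = 0.25, b = 2.5, n = 6
h = (b - a)/n = 0.375000

Simpson's rule: (h/3)[f(x₀) + 4f(x₁) + 2f(x₂) + ... + f(xₙ)]

x_0 = 0.2500, f(x_0) = 0.062500, coefficient = 1
x_1 = 0.6250, f(x_1) = 0.390625, coefficient = 4
x_2 = 1.0000, f(x_2) = 1.000000, coefficient = 2
x_3 = 1.3750, f(x_3) = 1.890625, coefficient = 4
x_4 = 1.7500, f(x_4) = 3.062500, coefficient = 2
x_5 = 2.1250, f(x_5) = 4.515625, coefficient = 4
x_6 = 2.5000, f(x_6) = 6.250000, coefficient = 1

I ≈ (0.375000/3) × 41.625000 = 5.203125
Exact value: 5.203125
Error: 0.000000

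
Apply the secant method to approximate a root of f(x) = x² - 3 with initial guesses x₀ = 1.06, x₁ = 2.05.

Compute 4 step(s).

f(x) = x² - 3
x₀ = 1.06, x₁ = 2.05

Secant formula: x_{n+1} = x_n - f(x_n)(x_n - x_{n-1})/(f(x_n) - f(x_{n-1}))

Iteration 1:
  f(1.060000) = -1.876400
  f(2.050000) = 1.202500
  x_2 = 2.050000 - 1.202500×(2.050000 - 1.060000)/(1.202500 - (-1.876400))
       = 1.663344
Iteration 2:
  f(2.050000) = 1.202500
  f(1.663344) = -0.233287
  x_3 = 1.663344 - (-0.233287)×(1.663344 - 2.050000)/(-0.233287 - 1.202500)
       = 1.726168
Iteration 3:
  f(1.663344) = -0.233287
  f(1.726168) = -0.020344
  x_4 = 1.726168 - (-0.020344)×(1.726168 - 1.663344)/(-0.020344 - (-0.233287))
       = 1.732170
Iteration 4:
  f(1.726168) = -0.020344
  f(1.732170) = 0.000413
  x_5 = 1.732170 - 0.000413×(1.732170 - 1.726168)/(0.000413 - (-0.020344))
       = 1.732051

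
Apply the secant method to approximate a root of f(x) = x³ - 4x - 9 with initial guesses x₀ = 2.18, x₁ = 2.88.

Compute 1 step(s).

f(x) = x³ - 4x - 9
x₀ = 2.18, x₁ = 2.88

Secant formula: x_{n+1} = x_n - f(x_n)(x_n - x_{n-1})/(f(x_n) - f(x_{n-1}))

Iteration 1:
  f(2.180000) = -7.359768
  f(2.880000) = 3.367872
  x_2 = 2.880000 - 3.367872×(2.880000 - 2.180000)/(3.367872 - (-7.359768))
       = 2.660240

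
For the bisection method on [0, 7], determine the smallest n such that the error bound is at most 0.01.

We need (b-a)/2^n ≤ 0.01
(7 - 0)/2^n ≤ 0.01
7/2^n ≤ 0.01
2^n ≥ 700
n ≥ log₂(700) = 9.45
n ≥ 10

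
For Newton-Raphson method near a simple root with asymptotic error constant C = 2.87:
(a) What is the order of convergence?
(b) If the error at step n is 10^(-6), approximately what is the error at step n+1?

(a) Newton-Raphson has quadratic (order 2) convergence near simple roots.
    This means |e_{n+1}| ≈ C|e_n|².

(b) With |e_n| = 10^(-6) and C = 2.87:
    |e_{n+1}| ≈ 2.87 × (10^(-6))² = 2.87 × 10^(-12)

(a) 2 (quadratic); (b) |e_{n+1}| ≈ 2.870e-12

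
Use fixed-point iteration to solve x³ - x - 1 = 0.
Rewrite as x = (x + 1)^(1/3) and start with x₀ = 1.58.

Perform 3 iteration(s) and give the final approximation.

Equation: x³ - x - 1 = 0
Fixed-point form: x = (x + 1)^(1/3)
x₀ = 1.58

x_1 = g(1.580000) = 1.371534
x_2 = g(1.371534) = 1.333551
x_3 = g(1.333551) = 1.326394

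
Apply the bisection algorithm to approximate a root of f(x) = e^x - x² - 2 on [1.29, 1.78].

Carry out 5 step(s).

f(x) = e^x - x² - 2
Initial interval: [1.29, 1.78]

Iteration 1:
  c_1 = (1.290000 + 1.780000)/2 = 1.535000
  f(c_1) = f(1.535000) = 0.285101
  f(a) × f(c) < 0, new interval: [1.290000, 1.535000]
Iteration 2:
  c_2 = (1.290000 + 1.535000)/2 = 1.412500
  f(c_2) = f(1.412500) = 0.111052
  f(a) × f(c) < 0, new interval: [1.290000, 1.412500]
Iteration 3:
  c_3 = (1.290000 + 1.412500)/2 = 1.351250
  f(c_3) = f(1.351250) = 0.036374
  f(a) × f(c) < 0, new interval: [1.290000, 1.351250]
Iteration 4:
  c_4 = (1.290000 + 1.351250)/2 = 1.320625
  f(c_4) = f(1.320625) = 0.001711
  f(a) × f(c) < 0, new interval: [1.290000, 1.320625]
Iteration 5:
  c_5 = (1.290000 + 1.320625)/2 = 1.305313
  f(c_5) = f(1.305313) = -0.014999
  f(a) × f(c) ≥ 0, new interval: [1.305313, 1.320625]

After 5 iteration(s), the approximation is c_5 = 1.305313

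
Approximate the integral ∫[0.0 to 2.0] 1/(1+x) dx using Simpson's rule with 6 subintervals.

f(x) = 1/(1+x)
a = 0.0, b = 2.0, n = 6
h = (b - a)/n = 0.333333

Simpson's rule: (h/3)[f(x₀) + 4f(x₁) + 2f(x₂) + ... + f(xₙ)]

x_0 = 0.0000, f(x_0) = 1.000000, coefficient = 1
x_1 = 0.3333, f(x_1) = 0.750000, coefficient = 4
x_2 = 0.6667, f(x_2) = 0.600000, coefficient = 2
x_3 = 1.0000, f(x_3) = 0.500000, coefficient = 4
x_4 = 1.3333, f(x_4) = 0.428571, coefficient = 2
x_5 = 1.6667, f(x_5) = 0.375000, coefficient = 4
x_6 = 2.0000, f(x_6) = 0.333333, coefficient = 1

I ≈ (0.333333/3) × 9.890476 = 1.098942
Exact value: 1.098612
Error: 0.000330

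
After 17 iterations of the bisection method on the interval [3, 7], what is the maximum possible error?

Bisection error bound: |error| ≤ (b-a)/2^n
|error| ≤ (7 - 3)/2^17 = 4/2^17
|error| ≤ 0.0000305176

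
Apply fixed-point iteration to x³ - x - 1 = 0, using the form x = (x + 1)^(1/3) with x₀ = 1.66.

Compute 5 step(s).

Equation: x³ - x - 1 = 0
Fixed-point form: x = (x + 1)^(1/3)
x₀ = 1.66

x_1 = g(1.660000) = 1.385566
x_2 = g(1.385566) = 1.336176
x_3 = g(1.336176) = 1.326891
x_4 = g(1.326891) = 1.325131
x_5 = g(1.325131) = 1.324796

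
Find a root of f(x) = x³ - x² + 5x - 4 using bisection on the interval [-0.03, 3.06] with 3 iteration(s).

f(x) = x³ - x² + 5x - 4
Initial interval: [-0.03, 3.06]

Iteration 1:
  c_1 = (-0.030000 + 3.060000)/2 = 1.515000
  f(c_1) = f(1.515000) = 4.757041
  f(a) × f(c) < 0, new interval: [-0.030000, 1.515000]
Iteration 2:
  c_2 = (-0.030000 + 1.515000)/2 = 0.742500
  f(c_2) = f(0.742500) = -0.429461
  f(a) × f(c) ≥ 0, new interval: [0.742500, 1.515000]
Iteration 3:
  c_3 = (0.742500 + 1.515000)/2 = 1.128750
  f(c_3) = f(1.128750) = 1.807787
  f(a) × f(c) < 0, new interval: [0.742500, 1.128750]

After 3 iteration(s), the approximation is c_3 = 1.128750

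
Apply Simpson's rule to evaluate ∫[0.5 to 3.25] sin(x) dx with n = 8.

f(x) = sin(x)
a = 0.5, b = 3.25, n = 8
h = (b - a)/n = 0.343750

Simpson's rule: (h/3)[f(x₀) + 4f(x₁) + 2f(x₂) + ... + f(xₙ)]

x_0 = 0.5000, f(x_0) = 0.479426, coefficient = 1
x_1 = 0.8438, f(x_1) = 0.747141, coefficient = 4
x_2 = 1.1875, f(x_2) = 0.927437, coefficient = 2
x_3 = 1.5312, f(x_3) = 0.999218, coefficient = 4
x_4 = 1.8750, f(x_4) = 0.954086, coefficient = 2
x_5 = 2.2188, f(x_5) = 0.797321, coefficient = 4
x_6 = 2.5625, f(x_6) = 0.547265, coefficient = 2
x_7 = 2.9062, f(x_7) = 0.233176, coefficient = 4
x_8 = 3.2500, f(x_8) = -0.108195, coefficient = 1

I ≈ (0.343750/3) × 16.336228 = 1.871859
Exact value: 1.871712
Error: 0.000147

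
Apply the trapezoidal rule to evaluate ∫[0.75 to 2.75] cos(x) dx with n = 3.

f(x) = cos(x)
a = 0.75, b = 2.75, n = 3
h = (b - a)/n = 0.666667

Trapezoidal rule: (h/2)[f(x₀) + 2f(x₁) + 2f(x₂) + ... + f(xₙ)]

x_0 = 0.7500, f(x_0) = 0.731689, coefficient = 1
x_1 = 1.4167, f(x_1) = 0.153520, coefficient = 2
x_2 = 2.0833, f(x_2) = -0.490390, coefficient = 2
x_3 = 2.7500, f(x_3) = -0.924302, coefficient = 1

I ≈ (0.666667/2) × -0.866353 = -0.288784
Exact value: -0.299978
Error: 0.011193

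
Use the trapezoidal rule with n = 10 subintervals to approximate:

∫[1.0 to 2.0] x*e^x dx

f(x) = x*e^x
a = 1.0, b = 2.0, n = 10
h = (b - a)/n = 0.100000

Trapezoidal rule: (h/2)[f(x₀) + 2f(x₁) + 2f(x₂) + ... + f(xₙ)]

x_0 = 1.0000, f(x_0) = 2.718282, coefficient = 1
x_1 = 1.1000, f(x_1) = 3.304583, coefficient = 2
x_2 = 1.2000, f(x_2) = 3.984140, coefficient = 2
x_3 = 1.3000, f(x_3) = 4.770086, coefficient = 2
x_4 = 1.4000, f(x_4) = 5.677280, coefficient = 2
x_5 = 1.5000, f(x_5) = 6.722534, coefficient = 2
x_6 = 1.6000, f(x_6) = 7.924852, coefficient = 2
x_7 = 1.7000, f(x_7) = 9.305711, coefficient = 2
x_8 = 1.8000, f(x_8) = 10.889365, coefficient = 2
x_9 = 1.9000, f(x_9) = 12.703199, coefficient = 2
x_10 = 2.0000, f(x_10) = 14.778112, coefficient = 1

I ≈ (0.100000/2) × 148.059893 = 7.402995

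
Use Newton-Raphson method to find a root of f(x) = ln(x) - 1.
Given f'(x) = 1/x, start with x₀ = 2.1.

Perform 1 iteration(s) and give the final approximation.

f(x) = ln(x) - 1
f'(x) = 1/x
x₀ = 2.1

Newton-Raphson formula: x_{n+1} = x_n - f(x_n)/f'(x_n)

Iteration 1:
  f(2.100000) = -0.258063
  f'(2.100000) = 0.476190
  x_1 = 2.100000 - (-0.258063)/0.476190 = 2.641932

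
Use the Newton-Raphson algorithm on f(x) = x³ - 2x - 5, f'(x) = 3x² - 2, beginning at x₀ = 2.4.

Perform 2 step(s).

f(x) = x³ - 2x - 5
f'(x) = 3x² - 2
x₀ = 2.4

Newton-Raphson formula: x_{n+1} = x_n - f(x_n)/f'(x_n)

Iteration 1:
  f(2.400000) = 4.024000
  f'(2.400000) = 15.280000
  x_1 = 2.400000 - 4.024000/15.280000 = 2.136649
Iteration 2:
  f(2.136649) = 0.481082
  f'(2.136649) = 11.695810
  x_2 = 2.136649 - 0.481082/11.695810 = 2.095516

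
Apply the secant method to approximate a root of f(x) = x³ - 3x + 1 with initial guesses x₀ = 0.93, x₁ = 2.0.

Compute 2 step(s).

f(x) = x³ - 3x + 1
x₀ = 0.93, x₁ = 2.0

Secant formula: x_{n+1} = x_n - f(x_n)(x_n - x_{n-1})/(f(x_n) - f(x_{n-1}))

Iteration 1:
  f(0.930000) = -0.985643
  f(2.000000) = 3.000000
  x_2 = 2.000000 - 3.000000×(2.000000 - 0.930000)/(3.000000 - (-0.985643))
       = 1.194609
Iteration 2:
  f(2.000000) = 3.000000
  f(1.194609) = -0.879011
  x_3 = 1.194609 - (-0.879011)×(1.194609 - 2.000000)/(-0.879011 - 3.000000)
       = 1.377116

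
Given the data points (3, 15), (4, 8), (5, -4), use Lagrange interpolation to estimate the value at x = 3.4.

Lagrange interpolation formula:
P(x) = Σ yᵢ × Lᵢ(x)
where Lᵢ(x) = Π_{j≠i} (x - xⱼ)/(xᵢ - xⱼ)

L_0(3.4) = (3.4 - 4)/(3 - 4) × (3.4 - 5)/(3 - 5) = 0.480000
L_1(3.4) = (3.4 - 3)/(4 - 3) × (3.4 - 5)/(4 - 5) = 0.640000
L_2(3.4) = (3.4 - 3)/(5 - 3) × (3.4 - 4)/(5 - 4) = -0.120000

P(3.4) = 15×L_0(3.4) + 8×L_1(3.4) + (-4)×L_2(3.4)
P(3.4) = 12.800000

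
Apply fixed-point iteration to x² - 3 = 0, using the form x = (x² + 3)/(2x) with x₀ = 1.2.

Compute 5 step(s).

Equation: x² - 3 = 0
Fixed-point form: x = (x² + 3)/(2x)
x₀ = 1.2

x_1 = g(1.200000) = 1.850000
x_2 = g(1.850000) = 1.735811
x_3 = g(1.735811) = 1.732055
x_4 = g(1.732055) = 1.732051
x_5 = g(1.732051) = 1.732051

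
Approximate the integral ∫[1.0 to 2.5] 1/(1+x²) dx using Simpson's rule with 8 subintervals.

f(x) = 1/(1+x²)
a = 1.0, b = 2.5, n = 8
h = (b - a)/n = 0.187500

Simpson's rule: (h/3)[f(x₀) + 4f(x₁) + 2f(x₂) + ... + f(xₙ)]

x_0 = 1.0000, f(x_0) = 0.500000, coefficient = 1
x_1 = 1.1875, f(x_1) = 0.414911, coefficient = 4
x_2 = 1.3750, f(x_2) = 0.345946, coefficient = 2
x_3 = 1.5625, f(x_3) = 0.290579, coefficient = 4
x_4 = 1.7500, f(x_4) = 0.246154, coefficient = 2
x_5 = 1.9375, f(x_5) = 0.210353, coefficient = 4
x_6 = 2.1250, f(x_6) = 0.181303, coefficient = 2
x_7 = 2.3125, f(x_7) = 0.157538, coefficient = 4
x_8 = 2.5000, f(x_8) = 0.137931, coefficient = 1

I ≈ (0.187500/3) × 6.478263 = 0.404891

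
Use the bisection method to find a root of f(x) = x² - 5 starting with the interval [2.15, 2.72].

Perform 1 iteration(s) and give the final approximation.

f(x) = x² - 5
Initial interval: [2.15, 2.72]

Iteration 1:
  c_1 = (2.150000 + 2.720000)/2 = 2.435000
  f(c_1) = f(2.435000) = 0.929225
  f(a) × f(c) < 0, new interval: [2.150000, 2.435000]

After 1 iteration(s), the approximation is c_1 = 2.435000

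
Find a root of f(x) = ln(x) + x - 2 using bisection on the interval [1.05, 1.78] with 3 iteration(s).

f(x) = ln(x) + x - 2
Initial interval: [1.05, 1.78]

Iteration 1:
  c_1 = (1.050000 + 1.780000)/2 = 1.415000
  f(c_1) = f(1.415000) = -0.237870
  f(a) × f(c) ≥ 0, new interval: [1.415000, 1.780000]
Iteration 2:
  c_2 = (1.415000 + 1.780000)/2 = 1.597500
  f(c_2) = f(1.597500) = 0.065940
  f(a) × f(c) < 0, new interval: [1.415000, 1.597500]
Iteration 3:
  c_3 = (1.415000 + 1.597500)/2 = 1.506250
  f(c_3) = f(1.506250) = -0.084127
  f(a) × f(c) ≥ 0, new interval: [1.506250, 1.597500]

After 3 iteration(s), the approximation is c_3 = 1.506250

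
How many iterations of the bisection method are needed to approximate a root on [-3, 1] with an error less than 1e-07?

We need (b-a)/2^n ≤ 1e-07
(1 - (-3))/2^n ≤ 1e-07
4/2^n ≤ 1e-07
2^n ≥ 40000000
n ≥ log₂(40000000) = 25.25
n ≥ 26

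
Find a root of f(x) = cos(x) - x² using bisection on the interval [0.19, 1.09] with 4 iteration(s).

f(x) = cos(x) - x²
Initial interval: [0.19, 1.09]

Iteration 1:
  c_1 = (0.190000 + 1.090000)/2 = 0.640000
  f(c_1) = f(0.640000) = 0.392496
  f(a) × f(c) ≥ 0, new interval: [0.640000, 1.090000]
Iteration 2:
  c_2 = (0.640000 + 1.090000)/2 = 0.865000
  f(c_2) = f(0.865000) = -0.099585
  f(a) × f(c) < 0, new interval: [0.640000, 0.865000]
Iteration 3:
  c_3 = (0.640000 + 0.865000)/2 = 0.752500
  f(c_3) = f(0.752500) = 0.163726
  f(a) × f(c) ≥ 0, new interval: [0.752500, 0.865000]
Iteration 4:
  c_4 = (0.752500 + 0.865000)/2 = 0.808750
  f(c_4) = f(0.808750) = 0.036327
  f(a) × f(c) ≥ 0, new interval: [0.808750, 0.865000]

After 4 iteration(s), the approximation is c_4 = 0.808750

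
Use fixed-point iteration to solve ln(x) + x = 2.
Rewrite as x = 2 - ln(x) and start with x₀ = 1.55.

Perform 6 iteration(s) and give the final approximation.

Equation: ln(x) + x = 2
Fixed-point form: x = 2 - ln(x)
x₀ = 1.55

x_1 = g(1.550000) = 1.561745
x_2 = g(1.561745) = 1.554196
x_3 = g(1.554196) = 1.559042
x_4 = g(1.559042) = 1.555929
x_5 = g(1.555929) = 1.557927
x_6 = g(1.557927) = 1.556644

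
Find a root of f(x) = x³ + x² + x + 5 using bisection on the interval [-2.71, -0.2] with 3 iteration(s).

f(x) = x³ + x² + x + 5
Initial interval: [-2.71, -0.2]

Iteration 1:
  c_1 = (-2.710000 + (-0.200000))/2 = -1.455000
  f(c_1) = f(-1.455000) = 2.581754
  f(a) × f(c) < 0, new interval: [-2.710000, -1.455000]
Iteration 2:
  c_2 = (-2.710000 + (-1.455000))/2 = -2.082500
  f(c_2) = f(-2.082500) = -1.777093
  f(a) × f(c) ≥ 0, new interval: [-2.082500, -1.455000]
Iteration 3:
  c_3 = (-2.082500 + (-1.455000))/2 = -1.768750
  f(c_3) = f(-1.768750) = 0.826234
  f(a) × f(c) < 0, new interval: [-2.082500, -1.768750]

After 3 iteration(s), the approximation is c_3 = -1.768750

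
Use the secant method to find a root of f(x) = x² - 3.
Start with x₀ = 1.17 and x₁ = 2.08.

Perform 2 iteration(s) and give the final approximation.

f(x) = x² - 3
x₀ = 1.17, x₁ = 2.08

Secant formula: x_{n+1} = x_n - f(x_n)(x_n - x_{n-1})/(f(x_n) - f(x_{n-1}))

Iteration 1:
  f(1.170000) = -1.631100
  f(2.080000) = 1.326400
  x_2 = 2.080000 - 1.326400×(2.080000 - 1.170000)/(1.326400 - (-1.631100))
       = 1.671877
Iteration 2:
  f(2.080000) = 1.326400
  f(1.671877) = -0.204828
  x_3 = 1.671877 - (-0.204828)×(1.671877 - 2.080000)/(-0.204828 - 1.326400)
       = 1.726470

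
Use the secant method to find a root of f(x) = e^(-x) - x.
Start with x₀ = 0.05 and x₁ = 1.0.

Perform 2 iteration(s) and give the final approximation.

f(x) = e^(-x) - x
x₀ = 0.05, x₁ = 1.0

Secant formula: x_{n+1} = x_n - f(x_n)(x_n - x_{n-1})/(f(x_n) - f(x_{n-1}))

Iteration 1:
  f(0.050000) = 0.901229
  f(1.000000) = -0.632121
  x_2 = 1.000000 - (-0.632121)×(1.000000 - 0.050000)/(-0.632121 - 0.901229)
       = 0.608364
Iteration 2:
  f(1.000000) = -0.632121
  f(0.608364) = -0.064124
  x_3 = 0.608364 - (-0.064124)×(0.608364 - 1.000000)/(-0.064124 - (-0.632121))
       = 0.564151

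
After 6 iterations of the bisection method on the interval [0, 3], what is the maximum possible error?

Bisection error bound: |error| ≤ (b-a)/2^n
|error| ≤ (3 - 0)/2^6 = 3/2^6
|error| ≤ 0.0468750000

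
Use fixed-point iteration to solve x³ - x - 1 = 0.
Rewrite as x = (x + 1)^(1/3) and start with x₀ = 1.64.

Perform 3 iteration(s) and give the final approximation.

Equation: x³ - x - 1 = 0
Fixed-point form: x = (x + 1)^(1/3)
x₀ = 1.64

x_1 = g(1.640000) = 1.382085
x_2 = g(1.382085) = 1.335526
x_3 = g(1.335526) = 1.326768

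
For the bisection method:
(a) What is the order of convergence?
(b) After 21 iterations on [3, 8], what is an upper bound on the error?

(a) Bisection has linear (order 1) convergence; the error is halved each step.

(b) Error bound = (b-a)/2^n = (8 - 3)/2^{21}
    = 5/2^{21}

(a) 1 (linear); (b) error ≤ 2.38e-06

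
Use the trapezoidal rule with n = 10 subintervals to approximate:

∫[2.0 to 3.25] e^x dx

f(x) = e^x
a = 2.0, b = 3.25, n = 10
h = (b - a)/n = 0.125000

Trapezoidal rule: (h/2)[f(x₀) + 2f(x₁) + 2f(x₂) + ... + f(xₙ)]

x_0 = 2.0000, f(x_0) = 7.389056, coefficient = 1
x_1 = 2.1250, f(x_1) = 8.372897, coefficient = 2
x_2 = 2.2500, f(x_2) = 9.487736, coefficient = 2
x_3 = 2.3750, f(x_3) = 10.751013, coefficient = 2
x_4 = 2.5000, f(x_4) = 12.182494, coefficient = 2
x_5 = 2.6250, f(x_5) = 13.804574, coefficient = 2
x_6 = 2.7500, f(x_6) = 15.642632, coefficient = 2
x_7 = 2.8750, f(x_7) = 17.725424, coefficient = 2
x_8 = 3.0000, f(x_8) = 20.085537, coefficient = 2
x_9 = 3.1250, f(x_9) = 22.759895, coefficient = 2
x_10 = 3.2500, f(x_10) = 25.790340, coefficient = 1

I ≈ (0.125000/2) × 294.803801 = 18.425238
Exact value: 18.401284
Error: 0.023954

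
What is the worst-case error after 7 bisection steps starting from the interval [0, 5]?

Bisection error bound: |error| ≤ (b-a)/2^n
|error| ≤ (5 - 0)/2^7 = 5/2^7
|error| ≤ 0.0390625000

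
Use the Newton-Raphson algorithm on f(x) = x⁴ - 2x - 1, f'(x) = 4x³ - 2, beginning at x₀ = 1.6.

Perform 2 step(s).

f(x) = x⁴ - 2x - 1
f'(x) = 4x³ - 2
x₀ = 1.6

Newton-Raphson formula: x_{n+1} = x_n - f(x_n)/f'(x_n)

Iteration 1:
  f(1.600000) = 2.353600
  f'(1.600000) = 14.384000
  x_1 = 1.600000 - 2.353600/14.384000 = 1.436374
Iteration 2:
  f(1.436374) = 0.383921
  f'(1.436374) = 9.853930
  x_2 = 1.436374 - 0.383921/9.853930 = 1.397413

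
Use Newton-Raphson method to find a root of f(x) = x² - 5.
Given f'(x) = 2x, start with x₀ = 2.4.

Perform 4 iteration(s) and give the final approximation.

f(x) = x² - 5
f'(x) = 2x
x₀ = 2.4

Newton-Raphson formula: x_{n+1} = x_n - f(x_n)/f'(x_n)

Iteration 1:
  f(2.400000) = 0.760000
  f'(2.400000) = 4.800000
  x_1 = 2.400000 - 0.760000/4.800000 = 2.241667
Iteration 2:
  f(2.241667) = 0.025069
  f'(2.241667) = 4.483333
  x_2 = 2.241667 - 0.025069/4.483333 = 2.236075
Iteration 3:
  f(2.236075) = 0.000031
  f'(2.236075) = 4.472150
  x_3 = 2.236075 - 0.000031/4.472150 = 2.236068
Iteration 4:
  f(2.236068) = 0.000000
  f'(2.236068) = 4.472136
  x_4 = 2.236068 - 0.000000/4.472136 = 2.236068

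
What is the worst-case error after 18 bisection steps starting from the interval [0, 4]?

Bisection error bound: |error| ≤ (b-a)/2^n
|error| ≤ (4 - 0)/2^18 = 4/2^18
|error| ≤ 0.0000152588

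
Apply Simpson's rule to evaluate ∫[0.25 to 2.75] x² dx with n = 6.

f(x) = x²
a = 0.25, b = 2.75, n = 6
h = (b - a)/n = 0.416667

Simpson's rule: (h/3)[f(x₀) + 4f(x₁) + 2f(x₂) + ... + f(xₙ)]

x_0 = 0.2500, f(x_0) = 0.062500, coefficient = 1
x_1 = 0.6667, f(x_1) = 0.444444, coefficient = 4
x_2 = 1.0833, f(x_2) = 1.173611, coefficient = 2
x_3 = 1.5000, f(x_3) = 2.250000, coefficient = 4
x_4 = 1.9167, f(x_4) = 3.673611, coefficient = 2
x_5 = 2.3333, f(x_5) = 5.444444, coefficient = 4
x_6 = 2.7500, f(x_6) = 7.562500, coefficient = 1

I ≈ (0.416667/3) × 49.875000 = 6.927083
Exact value: 6.927083
Error: 0.000000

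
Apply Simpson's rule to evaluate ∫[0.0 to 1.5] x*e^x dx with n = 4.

f(x) = x*e^x
a = 0.0, b = 1.5, n = 4
h = (b - a)/n = 0.375000

Simpson's rule: (h/3)[f(x₀) + 4f(x₁) + 2f(x₂) + ... + f(xₙ)]

x_0 = 0.0000, f(x_0) = 0.000000, coefficient = 1
x_1 = 0.3750, f(x_1) = 0.545622, coefficient = 4
x_2 = 0.7500, f(x_2) = 1.587750, coefficient = 2
x_3 = 1.1250, f(x_3) = 3.465244, coefficient = 4
x_4 = 1.5000, f(x_4) = 6.722534, coefficient = 1

I ≈ (0.375000/3) × 25.941497 = 3.242687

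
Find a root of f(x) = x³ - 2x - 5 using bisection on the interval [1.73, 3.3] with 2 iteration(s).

f(x) = x³ - 2x - 5
Initial interval: [1.73, 3.3]

Iteration 1:
  c_1 = (1.730000 + 3.300000)/2 = 2.515000
  f(c_1) = f(2.515000) = 5.877941
  f(a) × f(c) < 0, new interval: [1.730000, 2.515000]
Iteration 2:
  c_2 = (1.730000 + 2.515000)/2 = 2.122500
  f(c_2) = f(2.122500) = 0.316876
  f(a) × f(c) < 0, new interval: [1.730000, 2.122500]

After 2 iteration(s), the approximation is c_2 = 2.122500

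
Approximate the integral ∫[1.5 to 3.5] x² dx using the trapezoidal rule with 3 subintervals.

f(x) = x²
a = 1.5, b = 3.5, n = 3
h = (b - a)/n = 0.666667

Trapezoidal rule: (h/2)[f(x₀) + 2f(x₁) + 2f(x₂) + ... + f(xₙ)]

x_0 = 1.5000, f(x_0) = 2.250000, coefficient = 1
x_1 = 2.1667, f(x_1) = 4.694444, coefficient = 2
x_2 = 2.8333, f(x_2) = 8.027778, coefficient = 2
x_3 = 3.5000, f(x_3) = 12.250000, coefficient = 1

I ≈ (0.666667/2) × 39.944444 = 13.314815
Exact value: 13.166667
Error: 0.148148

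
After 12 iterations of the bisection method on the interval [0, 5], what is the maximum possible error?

Bisection error bound: |error| ≤ (b-a)/2^n
|error| ≤ (5 - 0)/2^12 = 5/2^12
|error| ≤ 0.0012207031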